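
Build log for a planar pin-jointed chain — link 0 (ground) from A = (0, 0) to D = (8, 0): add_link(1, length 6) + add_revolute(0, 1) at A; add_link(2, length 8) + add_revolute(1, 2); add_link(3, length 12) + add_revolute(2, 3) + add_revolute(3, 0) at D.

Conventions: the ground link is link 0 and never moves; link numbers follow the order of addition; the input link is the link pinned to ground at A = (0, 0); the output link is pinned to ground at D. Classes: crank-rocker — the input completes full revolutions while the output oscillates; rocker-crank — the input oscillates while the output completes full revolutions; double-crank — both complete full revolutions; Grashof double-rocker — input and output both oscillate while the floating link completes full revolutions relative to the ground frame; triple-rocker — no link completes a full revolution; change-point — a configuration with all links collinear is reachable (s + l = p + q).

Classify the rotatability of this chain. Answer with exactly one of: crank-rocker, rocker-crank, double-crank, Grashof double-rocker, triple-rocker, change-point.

lengths: ground=8, input=6, coupler=8, output=12
sorted: s=6 (shortest), l=12 (longest), p+q=16
s + l = 18 vs p + q = 16
s + l > p + q → non-Grashof → no link fully rotates → triple-rocker

triple-rocker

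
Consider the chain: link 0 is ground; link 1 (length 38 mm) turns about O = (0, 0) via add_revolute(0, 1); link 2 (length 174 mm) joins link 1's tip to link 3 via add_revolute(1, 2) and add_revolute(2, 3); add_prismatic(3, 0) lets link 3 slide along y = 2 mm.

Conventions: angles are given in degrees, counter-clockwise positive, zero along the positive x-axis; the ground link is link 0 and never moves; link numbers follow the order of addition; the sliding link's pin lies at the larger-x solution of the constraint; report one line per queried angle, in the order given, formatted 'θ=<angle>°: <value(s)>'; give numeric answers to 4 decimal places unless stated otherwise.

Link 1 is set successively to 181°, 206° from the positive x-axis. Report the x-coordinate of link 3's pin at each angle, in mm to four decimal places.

geometry: r = 38 mm, L = 174 mm, e = 2 mm
θ=181°: crank pin P = (r cos θ, r sin θ) = (-37.994212, -0.663191)
θ=181°: h = r sin θ − e = -0.663191 − 2 = -2.663191
θ=181°: x = r cos θ + √(L² − h²) = -37.994212 + 173.979618 = 135.985405
θ=206°: crank pin P = (r cos θ, r sin θ) = (-34.154174, -16.658104)
θ=206°: h = r sin θ − e = -16.658104 − 2 = -18.658104
θ=206°: x = r cos θ + √(L² − h²) = -34.154174 + 172.996749 = 138.842575

θ=181°: 135.9854
θ=206°: 138.8426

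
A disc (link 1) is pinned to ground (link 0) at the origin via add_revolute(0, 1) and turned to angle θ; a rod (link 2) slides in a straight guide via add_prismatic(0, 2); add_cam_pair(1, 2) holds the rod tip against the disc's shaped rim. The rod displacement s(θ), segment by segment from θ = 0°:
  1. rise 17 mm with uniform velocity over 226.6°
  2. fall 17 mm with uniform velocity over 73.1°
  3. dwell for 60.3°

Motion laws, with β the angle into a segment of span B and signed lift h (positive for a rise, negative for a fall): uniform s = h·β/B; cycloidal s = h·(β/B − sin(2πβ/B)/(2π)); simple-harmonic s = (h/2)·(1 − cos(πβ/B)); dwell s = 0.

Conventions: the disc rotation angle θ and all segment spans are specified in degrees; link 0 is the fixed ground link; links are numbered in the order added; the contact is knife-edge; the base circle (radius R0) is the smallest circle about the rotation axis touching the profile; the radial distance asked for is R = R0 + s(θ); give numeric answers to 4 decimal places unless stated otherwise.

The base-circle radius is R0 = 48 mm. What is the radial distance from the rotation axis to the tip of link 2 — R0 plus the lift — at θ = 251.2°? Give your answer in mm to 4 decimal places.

segment 1 (0° to 226.6°, uniform, h = 17) is passed completely: s = 0.0000 + (17) = 17.0000
θ = 251.2° falls in segment 2 (226.6° to 299.7°, uniform, h = -17): β = 251.2 − 226.6 = 24.6°, B = 73.1°; Δs = -17·24.6/73.1 = -5.7209; s = 17.0000 − 5.7209 = 11.2791
R = R0 + s = 48 + 11.2791 = 59.2791

59.2791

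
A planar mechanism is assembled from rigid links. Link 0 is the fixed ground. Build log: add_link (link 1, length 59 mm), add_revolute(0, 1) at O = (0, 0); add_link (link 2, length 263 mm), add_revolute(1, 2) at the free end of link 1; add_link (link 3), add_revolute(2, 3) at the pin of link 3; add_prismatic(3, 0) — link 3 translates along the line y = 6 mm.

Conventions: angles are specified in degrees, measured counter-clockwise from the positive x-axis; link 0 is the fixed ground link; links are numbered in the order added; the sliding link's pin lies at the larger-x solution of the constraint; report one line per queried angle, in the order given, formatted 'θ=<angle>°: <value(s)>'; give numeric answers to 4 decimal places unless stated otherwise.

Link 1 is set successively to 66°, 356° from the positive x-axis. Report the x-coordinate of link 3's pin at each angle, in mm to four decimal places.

geometry: r = 59 mm, L = 263 mm, e = 6 mm
θ=66°: crank pin P = (r cos θ, r sin θ) = (23.997462, 53.899182)
θ=66°: h = r sin θ − e = 53.899182 − 6 = 47.899182
θ=66°: x = r cos θ + √(L² − h²) = 23.997462 + 258.601370 = 282.598832
θ=356°: crank pin P = (r cos θ, r sin θ) = (58.856279, -4.115632)
θ=356°: h = r sin θ − e = -4.115632 − 6 = -10.115632
θ=356°: x = r cos θ + √(L² − h²) = 58.856279 + 262.805392 = 321.661671

θ=66°: 282.5988
θ=356°: 321.6617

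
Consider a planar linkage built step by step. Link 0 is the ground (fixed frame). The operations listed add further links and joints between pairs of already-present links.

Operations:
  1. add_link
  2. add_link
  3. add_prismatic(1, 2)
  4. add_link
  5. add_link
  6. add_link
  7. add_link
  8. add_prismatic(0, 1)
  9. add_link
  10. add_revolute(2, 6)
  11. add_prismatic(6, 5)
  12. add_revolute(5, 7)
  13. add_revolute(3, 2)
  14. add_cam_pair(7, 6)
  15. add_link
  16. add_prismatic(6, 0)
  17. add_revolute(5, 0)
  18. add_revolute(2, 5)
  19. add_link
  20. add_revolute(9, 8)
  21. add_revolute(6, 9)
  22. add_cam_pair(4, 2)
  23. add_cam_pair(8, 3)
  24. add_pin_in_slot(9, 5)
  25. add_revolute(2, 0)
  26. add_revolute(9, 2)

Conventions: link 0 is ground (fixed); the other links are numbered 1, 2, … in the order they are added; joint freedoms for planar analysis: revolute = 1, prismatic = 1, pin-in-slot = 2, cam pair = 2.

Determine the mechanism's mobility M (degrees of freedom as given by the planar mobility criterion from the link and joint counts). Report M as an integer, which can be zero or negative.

ground; <1,0,0>
#1 <2,0,0>
#2 <3,0,0>
P:1↔2 J1 <3,1,0>
#3 <4,1,0>
#4 <5,1,0>
#5 <6,1,0>
#6 <7,1,0>
P:0↔1 J1 <7,2,0>
#7 <8,2,0>
R:2↔6 J1 <8,3,0>
P:6↔5 J1 <8,4,0>
R:5↔7 J1 <8,5,0>
R:3↔2 J1 <8,6,0>
C:7↔6 J2 <8,6,1>
#8 <9,6,1>
P:6↔0 J1 <9,7,1>
R:5↔0 J1 <9,8,1>
R:2↔5 J1 <9,9,1>
#9 <10,9,1>
R:9↔8 J1 <10,10,1>
R:6↔9 J1 <10,11,1>
C:4↔2 J2 <10,11,2>
C:8↔3 J2 <10,11,3>
PS:9↔5 J2 <10,11,4>
R:2↔0 J1 <10,12,4>
R:9↔2 J1 <10,13,4>
3×9 − 2×13 − 1×4 = -3

M = -3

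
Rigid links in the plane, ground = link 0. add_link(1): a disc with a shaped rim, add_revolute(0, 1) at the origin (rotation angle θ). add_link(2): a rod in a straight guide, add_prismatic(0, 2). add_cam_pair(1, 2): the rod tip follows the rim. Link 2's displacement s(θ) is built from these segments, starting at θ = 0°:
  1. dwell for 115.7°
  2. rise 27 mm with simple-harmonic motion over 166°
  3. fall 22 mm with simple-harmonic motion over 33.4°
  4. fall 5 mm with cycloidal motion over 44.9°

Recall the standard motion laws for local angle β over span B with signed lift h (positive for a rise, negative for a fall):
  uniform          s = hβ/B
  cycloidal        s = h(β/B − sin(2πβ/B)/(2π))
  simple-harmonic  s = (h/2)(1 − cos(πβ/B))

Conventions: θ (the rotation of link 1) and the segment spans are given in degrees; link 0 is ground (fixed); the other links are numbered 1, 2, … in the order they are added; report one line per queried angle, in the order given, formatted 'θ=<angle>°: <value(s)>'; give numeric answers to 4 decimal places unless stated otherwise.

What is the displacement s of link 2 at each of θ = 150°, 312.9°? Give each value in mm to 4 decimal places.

segment 1 (0° to 115.7°, dwell): s unchanged at 0.0000
θ = 150° falls in segment 2 (115.7° to 281.7°, simple-harmonic, h = 27): β = 150 − 115.7 = 34.3°, B = 166°; Δs = 27/2·(1 − cos(π·0.2066)) = 2.7458; s = 0.0000 + 2.7458 = 2.7458
segment 2 (115.7° to 281.7°, simple-harmonic, h = 27) is passed completely: s = 0.0000 + (27) = 27.0000
θ = 312.9° falls in segment 3 (281.7° to 315.1°, simple-harmonic, h = -22): β = 312.9 − 281.7 = 31.2°, B = 33.4°; Δs = -22/2·(1 − cos(π·0.9341)) = -21.7653; s = 27.0000 − 21.7653 = 5.2347

θ=150°: 2.7458
θ=312.9°: 5.2347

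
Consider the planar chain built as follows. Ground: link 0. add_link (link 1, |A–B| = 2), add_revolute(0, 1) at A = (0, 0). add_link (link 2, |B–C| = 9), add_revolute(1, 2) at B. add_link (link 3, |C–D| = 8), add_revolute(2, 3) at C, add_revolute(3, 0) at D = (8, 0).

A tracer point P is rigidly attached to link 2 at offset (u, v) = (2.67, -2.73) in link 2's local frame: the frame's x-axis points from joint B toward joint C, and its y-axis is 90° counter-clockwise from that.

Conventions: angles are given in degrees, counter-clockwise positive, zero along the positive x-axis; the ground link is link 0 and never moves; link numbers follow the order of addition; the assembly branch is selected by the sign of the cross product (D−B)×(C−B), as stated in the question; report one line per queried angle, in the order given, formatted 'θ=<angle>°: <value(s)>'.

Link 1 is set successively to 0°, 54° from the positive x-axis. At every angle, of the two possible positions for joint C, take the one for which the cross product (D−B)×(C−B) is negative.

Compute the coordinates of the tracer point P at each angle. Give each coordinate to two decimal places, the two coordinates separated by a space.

A=(0,0), D=(8.00,0)
θ=0°: B = A + 2.00·(cos0°, sin0°) = (2.0000, 0.0000)
θ=0°: |BD| = 6.0000
θ=0°: circle(B,9.00) ∩ circle(D,8.00): a=4.4167, h=7.8418
θ=0°:   candidates: C₊=(6.4167,7.8418) cross=47.051; C₋=(6.4167,-7.8418) cross=-47.051
θ=0°:   branch - wants cross < 0 → take C=(6.4167,-7.8418) (cross=-47.051)
θ=0°: ex = (C−B)/|BC| = (0.4907,-0.8713); ey = (0.8713,0.4907)
θ=0°: P = B + 2.67·ex + -2.73·ey = (0.9316,-3.6661)
θ=54°: B = A + 2.00·(cos54°, sin54°) = (1.1756, 1.6180)
θ=54°: |BD| = 7.0136
θ=54°: circle(B,9.00) ∩ circle(D,8.00): a=4.7187, h=7.6638
θ=54°:   candidates: C₊=(7.5350,7.9865) cross=53.751; C₋=(3.9990,-6.9276) cross=-53.751
θ=54°:   branch - wants cross < 0 → take C=(3.9990,-6.9276) (cross=-53.751)
θ=54°: ex = (C−B)/|BC| = (0.3137,-0.9495); ey = (0.9495,0.3137)
θ=54°: P = B + 2.67·ex + -2.73·ey = (-0.5790,-1.7736)

θ=0°: 0.93 -3.67
θ=54°: -0.58 -1.77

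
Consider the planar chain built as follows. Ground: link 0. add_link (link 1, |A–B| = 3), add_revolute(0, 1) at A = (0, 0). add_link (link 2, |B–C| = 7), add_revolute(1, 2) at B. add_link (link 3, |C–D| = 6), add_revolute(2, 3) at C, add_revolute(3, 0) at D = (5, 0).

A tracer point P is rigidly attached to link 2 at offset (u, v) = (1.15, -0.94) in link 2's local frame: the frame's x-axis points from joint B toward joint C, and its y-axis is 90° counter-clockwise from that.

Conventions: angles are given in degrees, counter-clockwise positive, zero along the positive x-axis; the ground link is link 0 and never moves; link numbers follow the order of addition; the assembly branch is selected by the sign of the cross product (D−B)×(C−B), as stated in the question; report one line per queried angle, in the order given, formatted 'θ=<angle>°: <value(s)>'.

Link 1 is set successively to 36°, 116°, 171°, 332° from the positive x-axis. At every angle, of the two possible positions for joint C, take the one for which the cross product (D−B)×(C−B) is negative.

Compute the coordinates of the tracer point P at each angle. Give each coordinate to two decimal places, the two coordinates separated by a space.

A=(0,0), D=(5.00,0)
θ=36°: B = A + 3.00·(cos36°, sin36°) = (2.4271, 1.7634)
θ=36°: |BD| = 3.1192
θ=36°: circle(B,7.00) ∩ circle(D,6.00): a=3.6435, h=5.9771
θ=36°:   candidates: C₊=(8.8114,4.6339) cross=18.644; C₋=(2.0535,-5.2267) cross=-18.644
θ=36°:   branch - wants cross < 0 → take C=(2.0535,-5.2267) (cross=-18.644)
θ=36°: ex = (C−B)/|BC| = (-0.0534,-0.9986); ey = (0.9986,-0.0534)
θ=36°: P = B + 1.15·ex + -0.94·ey = (1.4270,0.6652)
θ=116°: B = A + 3.00·(cos116°, sin116°) = (-1.3151, 2.6964)
θ=116°: |BD| = 6.8667
θ=116°: circle(B,7.00) ∩ circle(D,6.00): a=4.3799, h=5.4604
θ=116°:   candidates: C₊=(4.8572,5.9983) cross=37.495; C₋=(0.5688,-4.0453) cross=-37.495
θ=116°:   branch - wants cross < 0 → take C=(0.5688,-4.0453) (cross=-37.495)
θ=116°: ex = (C−B)/|BC| = (0.2691,-0.9631); ey = (0.9631,0.2691)
θ=116°: P = B + 1.15·ex + -0.94·ey = (-1.9109,1.3358)
θ=171°: B = A + 3.00·(cos171°, sin171°) = (-2.9631, 0.4693)
θ=171°: |BD| = 7.9769
θ=171°: circle(B,7.00) ∩ circle(D,6.00): a=4.8033, h=5.0920
θ=171°:   candidates: C₊=(2.1315,5.2699) cross=40.618; C₋=(1.5323,-4.8965) cross=-40.618
θ=171°:   branch - wants cross < 0 → take C=(1.5323,-4.8965) (cross=-40.618)
θ=171°: ex = (C−B)/|BC| = (0.6422,-0.7665); ey = (0.7665,0.6422)
θ=171°: P = B + 1.15·ex + -0.94·ey = (-2.9451,-1.0159)
θ=332°: B = A + 3.00·(cos332°, sin332°) = (2.6488, -1.4084)
θ=332°: |BD| = 2.7407
θ=332°: circle(B,7.00) ∩ circle(D,6.00): a=3.7420, h=5.9159
θ=332°:   candidates: C₊=(2.8189,5.5895) cross=16.214; C₋=(8.8990,-4.5604) cross=-16.214
θ=332°:   branch - wants cross < 0 → take C=(8.8990,-4.5604) (cross=-16.214)
θ=332°: ex = (C−B)/|BC| = (0.8929,-0.4503); ey = (0.4503,0.8929)
θ=332°: P = B + 1.15·ex + -0.94·ey = (3.2524,-2.7656)

θ=36°: 1.43 0.67
θ=116°: -1.91 1.34
θ=171°: -2.95 -1.02
θ=332°: 3.25 -2.77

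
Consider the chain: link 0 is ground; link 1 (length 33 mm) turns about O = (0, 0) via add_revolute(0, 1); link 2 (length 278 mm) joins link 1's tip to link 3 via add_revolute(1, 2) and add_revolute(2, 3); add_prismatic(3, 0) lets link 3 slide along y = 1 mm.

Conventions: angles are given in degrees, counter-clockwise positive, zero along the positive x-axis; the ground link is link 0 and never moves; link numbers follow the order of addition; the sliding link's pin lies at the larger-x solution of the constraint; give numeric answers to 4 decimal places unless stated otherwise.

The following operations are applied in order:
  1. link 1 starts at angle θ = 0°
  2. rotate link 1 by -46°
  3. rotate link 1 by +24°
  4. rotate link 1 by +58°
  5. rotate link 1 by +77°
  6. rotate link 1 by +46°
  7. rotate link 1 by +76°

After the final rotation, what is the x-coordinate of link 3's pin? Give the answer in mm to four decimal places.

geometry: r = 33 mm, L = 278 mm, e = 1 mm; θ starts at 0°
rotate link 1 by -46°: θ ← 0° -46° = -46°
rotate link 1 by +24°: θ ← -46° +24° = -22°
rotate link 1 by +58°: θ ← -22° +58° = 36°
rotate link 1 by +77°: θ ← 36° +77° = 113°
rotate link 1 by +46°: θ ← 113° +46° = 159°
rotate link 1 by +76°: θ ← 159° +76° = 235°
crank pin P = (r cos θ, r sin θ) = (-18.928022, -27.032017)
h = r sin θ − e = -27.032017 − 1 = -28.032017
x = r cos θ + √(L² − h²) = -18.928022 + 276.583091 = 257.655068

257.6551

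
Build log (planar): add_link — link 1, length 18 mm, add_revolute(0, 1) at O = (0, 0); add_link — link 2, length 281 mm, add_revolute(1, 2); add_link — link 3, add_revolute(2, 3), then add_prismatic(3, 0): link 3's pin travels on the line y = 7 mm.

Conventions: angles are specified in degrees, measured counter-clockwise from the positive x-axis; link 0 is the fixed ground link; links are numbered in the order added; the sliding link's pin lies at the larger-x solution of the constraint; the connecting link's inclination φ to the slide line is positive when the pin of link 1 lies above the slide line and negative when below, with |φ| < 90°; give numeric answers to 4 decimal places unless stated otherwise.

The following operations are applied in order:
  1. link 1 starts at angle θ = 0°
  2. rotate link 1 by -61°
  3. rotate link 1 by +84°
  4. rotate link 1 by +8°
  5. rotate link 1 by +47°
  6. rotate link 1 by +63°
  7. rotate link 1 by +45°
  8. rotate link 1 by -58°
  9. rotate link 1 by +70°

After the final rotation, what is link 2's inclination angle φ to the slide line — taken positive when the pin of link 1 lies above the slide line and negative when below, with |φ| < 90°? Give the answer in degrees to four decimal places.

geometry: r = 18 mm, L = 281 mm, e = 7 mm; θ starts at 0°
rotate link 1 by -61°: θ ← 0° -61° = -61°
rotate link 1 by +84°: θ ← -61° +84° = 23°
rotate link 1 by +8°: θ ← 23° +8° = 31°
rotate link 1 by +47°: θ ← 31° +47° = 78°
rotate link 1 by +63°: θ ← 78° +63° = 141°
rotate link 1 by +45°: θ ← 141° +45° = 186°
rotate link 1 by -58°: θ ← 186° -58° = 128°
rotate link 1 by +70°: θ ← 128° +70° = 198°
h = r sin θ − e = -5.562306 − 7 = -12.562306
sin φ = h / L = -12.562306 / 281 = -0.04470571
φ = arcsin(-0.04470571) = -2.562303°

-2.5623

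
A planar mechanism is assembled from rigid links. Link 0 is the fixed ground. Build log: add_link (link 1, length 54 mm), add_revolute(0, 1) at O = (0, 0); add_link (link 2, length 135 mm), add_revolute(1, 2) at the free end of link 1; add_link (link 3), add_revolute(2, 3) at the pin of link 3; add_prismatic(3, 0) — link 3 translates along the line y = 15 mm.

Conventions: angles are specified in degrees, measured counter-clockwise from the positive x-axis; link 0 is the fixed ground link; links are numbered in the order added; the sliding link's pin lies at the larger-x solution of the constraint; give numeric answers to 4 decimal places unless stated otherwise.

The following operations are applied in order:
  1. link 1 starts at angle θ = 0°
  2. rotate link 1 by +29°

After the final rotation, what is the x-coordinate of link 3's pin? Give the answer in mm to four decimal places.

geometry: r = 54 mm, L = 135 mm, e = 15 mm; θ starts at 0°
rotate link 1 by +29°: θ ← 0° +29° = 29°
crank pin P = (r cos θ, r sin θ) = (47.229464, 26.179719)
h = r sin θ − e = 26.179719 − 15 = 11.179719
x = r cos θ + √(L² − h²) = 47.229464 + 134.536292 = 181.765756

181.7658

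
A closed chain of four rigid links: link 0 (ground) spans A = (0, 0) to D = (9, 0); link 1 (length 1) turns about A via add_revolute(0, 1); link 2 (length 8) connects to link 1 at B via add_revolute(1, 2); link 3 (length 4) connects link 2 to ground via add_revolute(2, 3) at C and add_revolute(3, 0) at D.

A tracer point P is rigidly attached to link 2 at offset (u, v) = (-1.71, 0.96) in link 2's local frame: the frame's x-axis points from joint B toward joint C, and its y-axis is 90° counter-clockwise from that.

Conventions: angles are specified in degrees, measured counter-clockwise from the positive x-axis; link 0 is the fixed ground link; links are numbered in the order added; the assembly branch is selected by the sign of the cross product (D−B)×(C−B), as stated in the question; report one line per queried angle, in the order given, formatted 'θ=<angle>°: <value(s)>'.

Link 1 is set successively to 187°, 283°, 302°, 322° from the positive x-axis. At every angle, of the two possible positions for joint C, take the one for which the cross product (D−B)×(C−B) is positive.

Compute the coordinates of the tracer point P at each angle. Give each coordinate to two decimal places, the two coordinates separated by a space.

A=(0,0), D=(9.00,0)
θ=187°: B = A + 1.00·(cos187°, sin187°) = (-0.9925, -0.1219)
θ=187°: |BD| = 9.9933
θ=187°: circle(B,8.00) ∩ circle(D,4.00): a=7.3983, h=3.0440
θ=187°:   candidates: C₊=(6.3680,3.0121) cross=30.419; C₋=(6.4423,-3.0754) cross=-30.419
θ=187°:   branch + wants cross > 0 → take C=(6.3680,3.0121) (cross=30.419)
θ=187°: ex = (C−B)/|BC| = (0.9201,0.3917); ey = (-0.3917,0.9201)
θ=187°: P = B + -1.71·ex + 0.96·ey = (-2.9419,0.0915)
θ=283°: B = A + 1.00·(cos283°, sin283°) = (0.2250, -0.9744)
θ=283°: |BD| = 8.8290
θ=283°: circle(B,8.00) ∩ circle(D,4.00): a=7.1328, h=3.6226
θ=283°:   candidates: C₊=(6.9144,3.4133) cross=31.984; C₋=(7.7140,-3.7876) cross=-31.984
θ=283°:   branch + wants cross > 0 → take C=(6.9144,3.4133) (cross=31.984)
θ=283°: ex = (C−B)/|BC| = (0.8362,0.5485); ey = (-0.5485,0.8362)
θ=283°: P = B + -1.71·ex + 0.96·ey = (-1.7314,-1.1095)
θ=302°: B = A + 1.00·(cos302°, sin302°) = (0.5299, -0.8480)
θ=302°: |BD| = 8.5124
θ=302°: circle(B,8.00) ∩ circle(D,4.00): a=7.0756, h=3.7330
θ=302°:   candidates: C₊=(7.1984,3.5713) cross=31.777; C₋=(7.9422,-3.8576) cross=-31.777
θ=302°:   branch + wants cross > 0 → take C=(7.1984,3.5713) (cross=31.777)
θ=302°: ex = (C−B)/|BC| = (0.8336,0.5524); ey = (-0.5524,0.8336)
θ=302°: P = B + -1.71·ex + 0.96·ey = (-1.4258,-0.9925)
θ=322°: B = A + 1.00·(cos322°, sin322°) = (0.7880, -0.6157)
θ=322°: |BD| = 8.2350
θ=322°: circle(B,8.00) ∩ circle(D,4.00): a=7.0319, h=3.8148
θ=322°:   candidates: C₊=(7.5150,3.7141) cross=31.415; C₋=(8.0854,-3.8940) cross=-31.415
θ=322°:   branch + wants cross > 0 → take C=(7.5150,3.7141) (cross=31.415)
θ=322°: ex = (C−B)/|BC| = (0.8409,0.5412); ey = (-0.5412,0.8409)
θ=322°: P = B + -1.71·ex + 0.96·ey = (-1.1695,-0.7339)

θ=187°: -2.94 0.09
θ=283°: -1.73 -1.11
θ=302°: -1.43 -0.99
θ=322°: -1.17 -0.73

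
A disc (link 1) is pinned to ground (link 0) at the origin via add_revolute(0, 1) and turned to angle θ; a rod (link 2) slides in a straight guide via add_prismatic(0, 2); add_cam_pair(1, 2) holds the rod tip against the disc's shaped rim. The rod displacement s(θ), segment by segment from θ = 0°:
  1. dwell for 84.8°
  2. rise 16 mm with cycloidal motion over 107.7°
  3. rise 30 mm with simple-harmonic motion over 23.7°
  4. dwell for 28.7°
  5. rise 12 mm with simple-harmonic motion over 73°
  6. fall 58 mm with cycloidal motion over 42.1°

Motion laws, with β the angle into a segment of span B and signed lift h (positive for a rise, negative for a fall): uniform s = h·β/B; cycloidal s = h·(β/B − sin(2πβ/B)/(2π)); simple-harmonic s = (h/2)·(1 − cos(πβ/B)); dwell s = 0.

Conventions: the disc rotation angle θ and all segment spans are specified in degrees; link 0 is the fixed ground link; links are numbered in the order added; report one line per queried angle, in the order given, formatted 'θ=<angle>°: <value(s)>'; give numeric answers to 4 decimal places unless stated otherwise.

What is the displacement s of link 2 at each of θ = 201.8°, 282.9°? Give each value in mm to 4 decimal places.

segment 1 (0° to 84.8°, dwell): s unchanged at 0.0000
segment 2 (84.8° to 192.5°, cycloidal, h = 16) is passed completely: s = 0.0000 + (16) = 16.0000
θ = 201.8° falls in segment 3 (192.5° to 216.2°, simple-harmonic, h = 30): β = 201.8 − 192.5 = 9.3°, B = 23.7°; Δs = 30/2·(1 − cos(π·0.3924)) = 10.0257; s = 16.0000 + 10.0257 = 26.0257
segment 3 (192.5° to 216.2°, simple-harmonic, h = 30) is passed completely: s = 16.0000 + (30) = 46.0000
segment 4 (216.2° to 244.9°, dwell): s unchanged at 46.0000
θ = 282.9° falls in segment 5 (244.9° to 317.9°, simple-harmonic, h = 12): β = 282.9 − 244.9 = 38°, B = 73°; Δs = 12/2·(1 − cos(π·0.5205)) = 6.3871; s = 46.0000 + 6.3871 = 52.3871

θ=201.8°: 26.0257
θ=282.9°: 52.3871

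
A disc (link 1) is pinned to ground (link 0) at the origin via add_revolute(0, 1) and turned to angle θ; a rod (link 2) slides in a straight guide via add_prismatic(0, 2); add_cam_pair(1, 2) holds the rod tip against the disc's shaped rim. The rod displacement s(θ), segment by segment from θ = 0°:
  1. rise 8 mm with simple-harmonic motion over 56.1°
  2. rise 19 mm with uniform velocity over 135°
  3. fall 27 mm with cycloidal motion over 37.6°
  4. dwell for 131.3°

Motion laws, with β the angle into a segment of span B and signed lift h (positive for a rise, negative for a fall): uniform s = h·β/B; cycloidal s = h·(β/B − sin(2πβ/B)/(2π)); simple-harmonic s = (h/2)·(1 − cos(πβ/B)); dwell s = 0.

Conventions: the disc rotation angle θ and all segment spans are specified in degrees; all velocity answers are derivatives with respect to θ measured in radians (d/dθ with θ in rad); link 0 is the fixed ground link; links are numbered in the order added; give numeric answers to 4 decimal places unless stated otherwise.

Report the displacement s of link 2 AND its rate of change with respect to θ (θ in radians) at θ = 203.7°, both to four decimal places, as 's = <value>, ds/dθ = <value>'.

segment 1 (0° to 56.1°, simple-harmonic, h = 8) is passed completely: s = 0.0000 + (8) = 8.0000
segment 2 (56.1° to 191.1°, uniform, h = 19) is passed completely: s = 8.0000 + (19) = 27.0000
θ = 203.7° falls in segment 3 (191.1° to 228.7°, cycloidal, h = -27): β = 203.7 − 191.1 = 12.6°, B = 37.6°; Δs = -27·(0.3351 − sin(2π·0.3351)/(2π)) = -5.3506; s = 27.0000 − 5.3506 = 21.6494
velocity in seg [191.1°–228.7°] (cycloidal), θ in radians: β = 12.6° = 0.2199 rad, B = 37.6° = 0.6562 rad; ds/dθ = (h/B)(1 − cos(2πβ/B)) = ((-27)/0.6562)(1 − cos(2π·0.3351)) = -62.110529 mm/rad

s = 21.6494, ds/dθ = -62.1105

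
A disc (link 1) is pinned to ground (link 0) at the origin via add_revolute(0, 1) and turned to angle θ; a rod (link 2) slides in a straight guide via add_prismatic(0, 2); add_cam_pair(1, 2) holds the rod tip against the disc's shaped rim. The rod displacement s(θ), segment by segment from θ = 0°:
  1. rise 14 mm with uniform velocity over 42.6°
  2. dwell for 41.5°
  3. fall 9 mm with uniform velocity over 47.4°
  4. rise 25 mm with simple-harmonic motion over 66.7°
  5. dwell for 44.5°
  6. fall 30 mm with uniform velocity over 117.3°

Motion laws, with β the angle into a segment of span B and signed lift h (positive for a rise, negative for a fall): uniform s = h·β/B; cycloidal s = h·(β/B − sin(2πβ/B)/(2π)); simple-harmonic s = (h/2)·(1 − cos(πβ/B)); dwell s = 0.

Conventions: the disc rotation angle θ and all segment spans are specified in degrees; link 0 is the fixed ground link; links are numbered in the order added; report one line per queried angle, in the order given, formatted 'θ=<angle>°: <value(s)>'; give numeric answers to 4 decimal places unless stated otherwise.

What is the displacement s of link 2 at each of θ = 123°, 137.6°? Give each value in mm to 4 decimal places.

segment 1 (0° to 42.6°, uniform, h = 14) is passed completely: s = 0.0000 + (14) = 14.0000
segment 2 (42.6° to 84.1°, dwell): s unchanged at 14.0000
θ = 123° falls in segment 3 (84.1° to 131.5°, uniform, h = -9): β = 123 − 84.1 = 38.9°, B = 47.4°; Δs = -9·38.9/47.4 = -7.3861; s = 14.0000 − 7.3861 = 6.6139
segment 3 (84.1° to 131.5°, uniform, h = -9) is passed completely: s = 14.0000 + (-9) = 5.0000
θ = 137.6° falls in segment 4 (131.5° to 198.2°, simple-harmonic, h = 25): β = 137.6 − 131.5 = 6.1°, B = 66.7°; Δs = 25/2·(1 − cos(π·0.0915)) = 0.5124; s = 5.0000 + 0.5124 = 5.5124

θ=123°: 6.6139
θ=137.6°: 5.5124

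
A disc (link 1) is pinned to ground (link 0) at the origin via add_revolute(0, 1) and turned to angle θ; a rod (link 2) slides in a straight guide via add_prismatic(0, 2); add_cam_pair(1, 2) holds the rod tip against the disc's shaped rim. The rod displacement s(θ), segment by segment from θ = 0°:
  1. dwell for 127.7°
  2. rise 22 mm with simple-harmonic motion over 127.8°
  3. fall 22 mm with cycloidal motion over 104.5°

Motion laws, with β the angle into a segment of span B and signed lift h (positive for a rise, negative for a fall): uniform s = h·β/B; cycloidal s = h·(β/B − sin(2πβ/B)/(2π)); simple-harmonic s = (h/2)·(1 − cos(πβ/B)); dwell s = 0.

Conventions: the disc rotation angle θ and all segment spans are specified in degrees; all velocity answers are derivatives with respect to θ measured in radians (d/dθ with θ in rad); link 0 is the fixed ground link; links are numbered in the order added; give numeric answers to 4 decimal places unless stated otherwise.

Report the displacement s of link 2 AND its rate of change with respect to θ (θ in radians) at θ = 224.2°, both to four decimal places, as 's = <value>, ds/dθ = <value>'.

segment 1 (0° to 127.7°, dwell): s unchanged at 0.0000
θ = 224.2° falls in segment 2 (127.7° to 255.5°, simple-harmonic, h = 22): β = 224.2 − 127.7 = 96.5°, B = 127.8°; Δs = 22/2·(1 − cos(π·0.7551)) = 18.9015; s = 0.0000 + 18.9015 = 18.9015
velocity in seg [127.7°–255.5°] (simple-harmonic), θ in radians: β = 96.5° = 1.6842 rad, B = 127.8° = 2.2305 rad; ds/dθ = (πh/(2B)) sin(πβ/B) = (π·22/(2·2.2305)) sin(π·0.7551) = 10.778739 mm/rad

s = 18.9015, ds/dθ = 10.7787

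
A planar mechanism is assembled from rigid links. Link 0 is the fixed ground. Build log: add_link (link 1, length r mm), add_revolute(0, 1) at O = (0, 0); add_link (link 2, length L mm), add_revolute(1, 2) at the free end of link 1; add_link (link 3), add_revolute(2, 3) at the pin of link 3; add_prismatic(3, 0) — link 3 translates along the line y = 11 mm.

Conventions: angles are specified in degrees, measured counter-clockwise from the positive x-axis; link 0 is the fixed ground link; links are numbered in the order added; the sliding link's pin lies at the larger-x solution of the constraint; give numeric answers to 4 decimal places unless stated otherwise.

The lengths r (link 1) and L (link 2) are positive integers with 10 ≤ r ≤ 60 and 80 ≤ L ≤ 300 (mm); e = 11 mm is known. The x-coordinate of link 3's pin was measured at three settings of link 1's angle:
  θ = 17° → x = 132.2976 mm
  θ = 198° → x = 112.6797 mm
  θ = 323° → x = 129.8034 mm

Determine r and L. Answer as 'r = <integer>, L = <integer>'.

constraint per measurement: (x − r cos θ)² + (r sin θ − e)² = L²
subtracting the θ₁ and θ₂ equations cancels the r² and L² terms:
r = (x₁² − x₂²) / (2[(x₁cos θ₁ + e sin θ₁) − (x₂cos θ₂ + e sin θ₂)]) = 10.0000 → r = 10
L² = (x₁ − r cos θ₁)² + (r sin θ₁ − e)² = 15128.9967 → L = 123.0000 → L = 123
check at θ₃=323°: x = 129.8034 (printed 129.8034) ✓

r = 10, L = 123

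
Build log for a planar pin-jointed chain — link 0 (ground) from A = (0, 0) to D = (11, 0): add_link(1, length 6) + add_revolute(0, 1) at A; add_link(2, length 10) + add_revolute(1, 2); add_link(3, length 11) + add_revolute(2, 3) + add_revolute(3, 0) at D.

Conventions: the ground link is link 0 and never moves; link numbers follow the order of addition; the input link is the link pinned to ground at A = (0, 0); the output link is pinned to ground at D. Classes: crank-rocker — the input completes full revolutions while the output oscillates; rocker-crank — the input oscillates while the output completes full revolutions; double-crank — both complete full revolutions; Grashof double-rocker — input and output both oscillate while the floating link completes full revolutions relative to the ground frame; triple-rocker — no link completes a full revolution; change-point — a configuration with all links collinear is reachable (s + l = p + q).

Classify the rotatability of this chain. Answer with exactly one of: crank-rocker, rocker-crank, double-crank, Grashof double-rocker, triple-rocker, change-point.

lengths: ground=11, input=6, coupler=10, output=11
sorted: s=6 (shortest), l=11 (longest), p+q=21
s + l = 17 vs p + q = 21
s + l < p + q (Grashof) with shortest = input link → crank-rocker

crank-rocker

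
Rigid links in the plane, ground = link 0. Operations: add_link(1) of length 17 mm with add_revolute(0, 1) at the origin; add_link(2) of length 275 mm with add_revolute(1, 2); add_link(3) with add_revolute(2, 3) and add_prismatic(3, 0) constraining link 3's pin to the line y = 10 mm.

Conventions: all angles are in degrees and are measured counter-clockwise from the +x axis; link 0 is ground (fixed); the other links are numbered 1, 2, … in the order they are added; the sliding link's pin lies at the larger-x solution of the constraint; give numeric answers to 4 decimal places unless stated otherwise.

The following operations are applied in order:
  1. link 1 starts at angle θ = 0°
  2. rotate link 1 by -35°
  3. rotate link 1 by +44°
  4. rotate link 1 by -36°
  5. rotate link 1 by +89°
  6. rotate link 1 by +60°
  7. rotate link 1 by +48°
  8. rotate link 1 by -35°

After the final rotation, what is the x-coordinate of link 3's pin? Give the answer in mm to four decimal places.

geometry: r = 17 mm, L = 275 mm, e = 10 mm; θ starts at 0°
rotate link 1 by -35°: θ ← 0° -35° = -35°
rotate link 1 by +44°: θ ← -35° +44° = 9°
rotate link 1 by -36°: θ ← 9° -36° = -27°
rotate link 1 by +89°: θ ← -27° +89° = 62°
rotate link 1 by +60°: θ ← 62° +60° = 122°
rotate link 1 by +48°: θ ← 122° +48° = 170°
rotate link 1 by -35°: θ ← 170° -35° = 135°
crank pin P = (r cos θ, r sin θ) = (-12.020815, 12.020815)
h = r sin θ − e = 12.020815 − 10 = 2.020815
x = r cos θ + √(L² − h²) = -12.020815 + 274.992575 = 262.971760

262.9718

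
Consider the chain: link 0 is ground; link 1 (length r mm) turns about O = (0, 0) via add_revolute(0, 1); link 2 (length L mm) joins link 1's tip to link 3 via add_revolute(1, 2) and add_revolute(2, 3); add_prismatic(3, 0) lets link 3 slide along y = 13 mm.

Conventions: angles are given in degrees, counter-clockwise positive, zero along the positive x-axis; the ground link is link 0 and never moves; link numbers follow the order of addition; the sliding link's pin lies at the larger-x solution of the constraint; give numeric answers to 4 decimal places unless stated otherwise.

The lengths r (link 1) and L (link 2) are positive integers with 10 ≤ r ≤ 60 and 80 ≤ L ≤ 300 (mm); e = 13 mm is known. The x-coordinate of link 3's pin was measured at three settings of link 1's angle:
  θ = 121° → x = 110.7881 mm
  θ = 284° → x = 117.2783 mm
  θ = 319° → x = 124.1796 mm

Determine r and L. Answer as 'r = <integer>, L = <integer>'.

constraint per measurement: (x − r cos θ)² + (r sin θ − e)² = L²
subtracting the θ₁ and θ₂ equations cancels the r² and L² terms:
r = (x₁² − x₂²) / (2[(x₁cos θ₁ + e sin θ₁) − (x₂cos θ₂ + e sin θ₂)]) = 11.9999 → r = 12
L² = (x₁ − r cos θ₁)² + (r sin θ₁ − e)² = 13689.0091 → L = 117.0000 → L = 117
check at θ₃=319°: x = 124.1796 (printed 124.1796) ✓

r = 12, L = 117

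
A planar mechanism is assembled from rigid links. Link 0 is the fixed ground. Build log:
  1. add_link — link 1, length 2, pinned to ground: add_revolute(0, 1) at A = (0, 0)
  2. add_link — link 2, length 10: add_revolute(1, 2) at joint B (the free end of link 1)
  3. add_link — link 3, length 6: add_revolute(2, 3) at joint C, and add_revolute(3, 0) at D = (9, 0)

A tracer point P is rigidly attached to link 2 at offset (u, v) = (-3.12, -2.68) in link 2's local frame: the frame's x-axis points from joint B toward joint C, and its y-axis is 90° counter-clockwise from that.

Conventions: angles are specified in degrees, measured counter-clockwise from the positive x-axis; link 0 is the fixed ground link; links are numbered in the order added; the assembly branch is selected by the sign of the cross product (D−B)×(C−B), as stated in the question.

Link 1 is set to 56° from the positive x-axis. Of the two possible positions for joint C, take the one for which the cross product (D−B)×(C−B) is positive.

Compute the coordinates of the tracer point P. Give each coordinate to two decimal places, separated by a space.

A=(0,0), D=(9.00,0)
B = A + 2.00·(cos56°, sin56°) = (1.1184, 1.6581)
|BD| = 8.0541
circle(B,10.00) ∩ circle(D,6.00): a=8.0002, h=5.9998
  candidates: C₊=(10.1824,5.8823) cross=48.323; C₋=(7.7121,-5.8601) cross=-48.323
  branch + wants cross > 0 → take C=(10.1824,5.8823) (cross=48.323)
ex = (C−B)/|BC| = (0.9064,0.4224); ey = (-0.4224,0.9064)
P = B + -3.12·ex + -2.68·ey = (-0.5775,-2.0890)

-0.58 -2.09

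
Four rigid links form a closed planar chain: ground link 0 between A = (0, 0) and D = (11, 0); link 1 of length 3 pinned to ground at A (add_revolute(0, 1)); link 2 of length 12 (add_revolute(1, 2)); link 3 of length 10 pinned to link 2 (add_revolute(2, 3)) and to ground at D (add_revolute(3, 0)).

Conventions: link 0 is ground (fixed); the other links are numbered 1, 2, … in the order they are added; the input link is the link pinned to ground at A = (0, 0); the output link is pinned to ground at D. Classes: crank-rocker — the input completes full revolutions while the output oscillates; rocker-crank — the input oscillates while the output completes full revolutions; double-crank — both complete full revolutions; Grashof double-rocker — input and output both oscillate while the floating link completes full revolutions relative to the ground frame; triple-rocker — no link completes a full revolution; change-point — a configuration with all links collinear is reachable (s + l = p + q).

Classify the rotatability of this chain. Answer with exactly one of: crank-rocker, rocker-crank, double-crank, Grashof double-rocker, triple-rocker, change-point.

lengths: ground=11, input=3, coupler=12, output=10
sorted: s=3 (shortest), l=12 (longest), p+q=21
s + l = 15 vs p + q = 21
s + l < p + q (Grashof) with shortest = input link → crank-rocker

crank-rocker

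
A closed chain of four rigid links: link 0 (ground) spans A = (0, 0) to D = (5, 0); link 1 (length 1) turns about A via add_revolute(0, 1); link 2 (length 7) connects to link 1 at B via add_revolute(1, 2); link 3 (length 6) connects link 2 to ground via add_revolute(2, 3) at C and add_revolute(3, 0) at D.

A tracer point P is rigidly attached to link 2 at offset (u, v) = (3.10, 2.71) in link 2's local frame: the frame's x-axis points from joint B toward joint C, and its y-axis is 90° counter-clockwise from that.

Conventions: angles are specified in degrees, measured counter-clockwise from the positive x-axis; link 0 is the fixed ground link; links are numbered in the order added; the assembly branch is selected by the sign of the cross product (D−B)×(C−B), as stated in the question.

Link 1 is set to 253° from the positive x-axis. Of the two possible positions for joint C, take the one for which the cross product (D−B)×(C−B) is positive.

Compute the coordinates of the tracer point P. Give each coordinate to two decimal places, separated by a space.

A=(0,0), D=(5.00,0)
B = A + 1.00·(cos253°, sin253°) = (-0.2924, -0.9563)
|BD| = 5.3781
circle(B,7.00) ∩ circle(D,6.00): a=3.8976, h=5.8145
  candidates: C₊=(2.5093,5.4586) cross=31.271; C₋=(4.5771,-5.9851) cross=-31.271
  branch + wants cross > 0 → take C=(2.5093,5.4586) (cross=31.271)
ex = (C−B)/|BC| = (0.4002,0.9164); ey = (-0.9164,0.4002)
P = B + 3.10·ex + 2.71·ey = (-1.5351,2.9692)

-1.54 2.97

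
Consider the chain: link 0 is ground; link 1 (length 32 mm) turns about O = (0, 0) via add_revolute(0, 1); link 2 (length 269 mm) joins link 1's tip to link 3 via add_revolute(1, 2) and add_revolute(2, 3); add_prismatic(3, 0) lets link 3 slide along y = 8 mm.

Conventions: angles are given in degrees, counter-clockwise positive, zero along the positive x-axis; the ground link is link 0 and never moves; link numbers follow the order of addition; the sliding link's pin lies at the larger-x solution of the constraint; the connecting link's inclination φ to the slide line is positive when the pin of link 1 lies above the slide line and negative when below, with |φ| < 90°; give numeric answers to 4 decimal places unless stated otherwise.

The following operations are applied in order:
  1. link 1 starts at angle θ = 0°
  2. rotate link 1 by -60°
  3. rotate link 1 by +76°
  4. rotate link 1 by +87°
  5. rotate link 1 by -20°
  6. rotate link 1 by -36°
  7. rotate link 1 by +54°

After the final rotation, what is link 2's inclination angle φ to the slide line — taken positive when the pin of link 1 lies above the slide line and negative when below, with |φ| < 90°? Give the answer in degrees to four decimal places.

geometry: r = 32 mm, L = 269 mm, e = 8 mm; θ starts at 0°
rotate link 1 by -60°: θ ← 0° -60° = -60°
rotate link 1 by +76°: θ ← -60° +76° = 16°
rotate link 1 by +87°: θ ← 16° +87° = 103°
rotate link 1 by -20°: θ ← 103° -20° = 83°
rotate link 1 by -36°: θ ← 83° -36° = 47°
rotate link 1 by +54°: θ ← 47° +54° = 101°
h = r sin θ − e = 31.412070 − 8 = 23.412070
sin φ = h / L = 23.412070 / 269 = 0.08703372
φ = arcsin(0.08703372) = 4.992982°

4.9930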